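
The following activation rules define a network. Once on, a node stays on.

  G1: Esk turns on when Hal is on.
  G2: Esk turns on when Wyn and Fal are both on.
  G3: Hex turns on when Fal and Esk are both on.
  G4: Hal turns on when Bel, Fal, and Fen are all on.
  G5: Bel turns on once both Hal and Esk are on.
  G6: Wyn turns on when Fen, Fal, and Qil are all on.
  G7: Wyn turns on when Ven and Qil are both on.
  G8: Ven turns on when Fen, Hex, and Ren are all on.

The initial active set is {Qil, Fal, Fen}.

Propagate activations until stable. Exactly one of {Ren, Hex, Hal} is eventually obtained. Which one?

G6: Fen, Fal, and Qil on → Wyn on.
G2: Wyn and Fal on → Esk on.
G3: Fal and Esk on → Hex on.
Hal would need Bel, Fal, and Fen (G4), but Bel never turns on. No rule produces Ren, and it is not given.

Hex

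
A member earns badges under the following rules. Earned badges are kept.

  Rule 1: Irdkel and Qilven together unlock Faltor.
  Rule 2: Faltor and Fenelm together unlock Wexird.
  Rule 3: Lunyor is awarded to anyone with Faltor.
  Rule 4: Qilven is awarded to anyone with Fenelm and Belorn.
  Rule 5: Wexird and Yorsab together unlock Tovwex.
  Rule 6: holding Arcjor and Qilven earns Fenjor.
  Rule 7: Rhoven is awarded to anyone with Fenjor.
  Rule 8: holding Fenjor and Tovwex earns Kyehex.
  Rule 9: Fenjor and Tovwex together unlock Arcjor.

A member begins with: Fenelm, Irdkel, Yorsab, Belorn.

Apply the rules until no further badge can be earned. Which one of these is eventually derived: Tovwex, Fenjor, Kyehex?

Tovwex

With Fenelm and Belorn, Qilven is earned (Rule 4).
With Irdkel and Qilven, Faltor is earned (Rule 1).
With Faltor and Fenelm, Wexird is earned (Rule 2).
With Wexird and Yorsab, Tovwex is earned (Rule 5).
Kyehex would need Fenjor and Tovwex (Rule 8), but Fenjor is never earned. Fenjor would need Arcjor and Qilven (Rule 6), but Arcjor is never earned.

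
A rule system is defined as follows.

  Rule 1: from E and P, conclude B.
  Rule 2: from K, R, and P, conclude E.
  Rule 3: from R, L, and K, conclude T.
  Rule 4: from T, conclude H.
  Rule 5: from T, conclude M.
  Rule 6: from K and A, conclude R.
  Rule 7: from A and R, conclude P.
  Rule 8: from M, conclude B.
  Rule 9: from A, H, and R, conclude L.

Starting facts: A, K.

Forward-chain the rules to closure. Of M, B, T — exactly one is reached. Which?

From K and A, Rule 6 gives R.
From A and R, Rule 7 gives P.
From K, R, and P, Rule 2 gives E.
E and P hold, so B follows (Rule 1).
M would need T (Rule 5), but T is never established. T would need R, L, and K (Rule 3), but L is never established.

B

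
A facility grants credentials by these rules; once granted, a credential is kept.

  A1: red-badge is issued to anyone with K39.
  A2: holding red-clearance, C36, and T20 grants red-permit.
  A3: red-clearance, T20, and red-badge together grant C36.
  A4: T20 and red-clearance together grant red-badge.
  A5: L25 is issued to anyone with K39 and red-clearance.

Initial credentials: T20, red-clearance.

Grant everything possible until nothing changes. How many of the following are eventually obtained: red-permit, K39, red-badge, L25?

2

Holding T20 and red-clearance grants red-badge (A4).
Holding red-clearance, T20, and red-badge grants C36 (A3).
Holding red-clearance, C36, and T20 grants red-permit (A2).
red-permit: reached.
No rule produces K39, and it is not given.
red-badge: reached.
L25 would need K39 and red-clearance (A5), but K39 is never granted.
Reached: red-permit and red-badge — 2 of the 4.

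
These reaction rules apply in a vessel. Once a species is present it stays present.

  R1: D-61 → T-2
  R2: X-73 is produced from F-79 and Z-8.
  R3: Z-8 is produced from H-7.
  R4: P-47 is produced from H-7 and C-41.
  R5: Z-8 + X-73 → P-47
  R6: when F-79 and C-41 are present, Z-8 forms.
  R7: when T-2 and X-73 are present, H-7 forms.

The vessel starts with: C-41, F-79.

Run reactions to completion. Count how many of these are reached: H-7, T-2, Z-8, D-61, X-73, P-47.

F-79 and C-41 present → Z-8 forms (R6).
F-79 and Z-8 present → X-73 forms (R2).
Z-8 and X-73 present → P-47 forms (R5).
H-7 would need T-2 and X-73 (R7), but T-2 never forms.
T-2 would need D-61 (R1), but D-61 never forms.
Z-8: reached.
No rule produces D-61, and it is not given.
X-73: reached.
P-47: reached.
Reached: Z-8, X-73, and P-47 — 3 of the 6.

3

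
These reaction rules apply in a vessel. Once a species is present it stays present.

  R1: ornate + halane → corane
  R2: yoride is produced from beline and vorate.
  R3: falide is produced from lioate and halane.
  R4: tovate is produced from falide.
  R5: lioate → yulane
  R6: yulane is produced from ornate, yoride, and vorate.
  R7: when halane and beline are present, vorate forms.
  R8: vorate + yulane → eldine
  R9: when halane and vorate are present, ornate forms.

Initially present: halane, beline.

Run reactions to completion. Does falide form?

falide would need lioate and halane (R3), but lioate never forms.

No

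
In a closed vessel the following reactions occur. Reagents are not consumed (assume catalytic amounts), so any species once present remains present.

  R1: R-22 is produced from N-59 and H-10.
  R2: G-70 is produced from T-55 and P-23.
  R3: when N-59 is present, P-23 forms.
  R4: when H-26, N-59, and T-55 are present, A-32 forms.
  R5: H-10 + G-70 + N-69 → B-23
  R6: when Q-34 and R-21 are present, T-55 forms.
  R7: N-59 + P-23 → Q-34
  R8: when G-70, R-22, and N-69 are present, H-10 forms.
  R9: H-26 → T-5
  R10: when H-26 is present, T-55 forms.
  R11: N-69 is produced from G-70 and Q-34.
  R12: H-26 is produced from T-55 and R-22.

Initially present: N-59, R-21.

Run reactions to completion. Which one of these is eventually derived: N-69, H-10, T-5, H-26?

N-59 present → P-23 forms (R3).
N-59 and P-23 present → Q-34 forms (R7).
Q-34 and R-21 present → T-55 forms (R6).
T-55 and P-23 present → G-70 forms (R2).
G-70 and Q-34 present → N-69 forms (R11).
H-10 would need G-70, R-22, and N-69 (R8), but R-22 never forms. T-5 would need H-26 (R9), but H-26 never forms. H-26 would need T-55 and R-22 (R12), but R-22 never forms.

N-69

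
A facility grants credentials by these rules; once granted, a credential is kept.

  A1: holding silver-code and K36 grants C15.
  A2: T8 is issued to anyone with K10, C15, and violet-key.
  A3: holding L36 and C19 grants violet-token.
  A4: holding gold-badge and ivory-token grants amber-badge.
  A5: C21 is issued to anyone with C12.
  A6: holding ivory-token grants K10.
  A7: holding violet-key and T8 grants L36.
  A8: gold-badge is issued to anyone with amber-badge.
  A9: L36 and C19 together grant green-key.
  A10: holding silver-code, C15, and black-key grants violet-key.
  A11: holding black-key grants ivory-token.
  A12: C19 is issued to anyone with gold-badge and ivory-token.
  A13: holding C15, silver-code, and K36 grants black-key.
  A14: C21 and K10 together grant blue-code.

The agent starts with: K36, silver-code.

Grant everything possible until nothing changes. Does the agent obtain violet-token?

No

violet-token would need L36 and C19 (A3), but C19 is never granted.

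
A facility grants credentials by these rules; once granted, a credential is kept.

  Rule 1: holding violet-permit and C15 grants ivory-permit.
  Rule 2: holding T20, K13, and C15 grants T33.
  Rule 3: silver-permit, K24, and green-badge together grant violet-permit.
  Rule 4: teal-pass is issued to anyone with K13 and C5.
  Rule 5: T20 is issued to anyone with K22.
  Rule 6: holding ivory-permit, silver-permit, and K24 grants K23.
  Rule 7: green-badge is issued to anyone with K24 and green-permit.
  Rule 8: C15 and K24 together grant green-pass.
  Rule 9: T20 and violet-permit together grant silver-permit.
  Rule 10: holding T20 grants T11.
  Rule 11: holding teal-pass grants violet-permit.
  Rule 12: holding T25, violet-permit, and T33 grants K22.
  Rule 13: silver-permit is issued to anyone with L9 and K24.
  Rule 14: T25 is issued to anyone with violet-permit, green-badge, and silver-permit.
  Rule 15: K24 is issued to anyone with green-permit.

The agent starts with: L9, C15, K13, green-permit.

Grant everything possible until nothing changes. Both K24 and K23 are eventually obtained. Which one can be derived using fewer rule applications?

K24

K24: Holding green-permit grants K24 (Rule 15). [1 rule application]
K23: Holding green-permit grants K24 (Rule 15). Holding K24 and green-permit grants green-badge (Rule 7). Holding L9 and K24 grants silver-permit (Rule 13). Holding silver-permit, K24, and green-badge grants violet-permit (Rule 3). Holding violet-permit and C15 grants ivory-permit (Rule 1). Holding ivory-permit, silver-permit, and K24 grants K23 (Rule 6). [6 rule applications]
K24 needs fewer.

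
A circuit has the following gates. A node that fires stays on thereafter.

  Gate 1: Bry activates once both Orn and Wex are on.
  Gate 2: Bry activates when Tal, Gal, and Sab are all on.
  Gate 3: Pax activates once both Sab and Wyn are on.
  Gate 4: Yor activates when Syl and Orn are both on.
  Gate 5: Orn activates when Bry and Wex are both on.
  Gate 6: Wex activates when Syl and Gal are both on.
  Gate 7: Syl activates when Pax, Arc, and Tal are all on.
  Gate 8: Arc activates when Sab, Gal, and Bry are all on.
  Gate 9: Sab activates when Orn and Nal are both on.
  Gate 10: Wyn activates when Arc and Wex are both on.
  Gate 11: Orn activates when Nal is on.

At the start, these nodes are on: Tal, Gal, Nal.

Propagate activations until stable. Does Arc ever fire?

Gate 11: Nal on → Orn on.
Gate 9: Orn and Nal on → Sab on.
Tal, Gal, and Sab are on, so Bry activates (Gate 2).
Sab, Gal, and Bry are on, so Arc activates (Gate 8).

Yes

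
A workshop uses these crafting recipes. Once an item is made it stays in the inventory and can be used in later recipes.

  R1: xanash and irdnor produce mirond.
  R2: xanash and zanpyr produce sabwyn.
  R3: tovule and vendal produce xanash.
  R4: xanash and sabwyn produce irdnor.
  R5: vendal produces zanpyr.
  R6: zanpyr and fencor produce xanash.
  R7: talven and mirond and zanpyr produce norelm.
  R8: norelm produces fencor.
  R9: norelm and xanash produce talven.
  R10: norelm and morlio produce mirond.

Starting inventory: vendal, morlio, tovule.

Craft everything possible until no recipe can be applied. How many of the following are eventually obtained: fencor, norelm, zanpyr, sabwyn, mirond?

Using R5, vendal makes zanpyr.
tovule and vendal → xanash (R3).
Using R2, xanash and zanpyr make sabwyn.
Using R4, xanash and sabwyn make irdnor.
xanash and irdnor → mirond (R1).
fencor would need norelm (R8), but norelm is never obtained.
norelm would need talven, mirond, and zanpyr (R7), but talven is never obtained.
zanpyr: reached.
sabwyn: reached.
mirond: reached.
Reached: zanpyr, sabwyn, and mirond — 3 of the 5.

3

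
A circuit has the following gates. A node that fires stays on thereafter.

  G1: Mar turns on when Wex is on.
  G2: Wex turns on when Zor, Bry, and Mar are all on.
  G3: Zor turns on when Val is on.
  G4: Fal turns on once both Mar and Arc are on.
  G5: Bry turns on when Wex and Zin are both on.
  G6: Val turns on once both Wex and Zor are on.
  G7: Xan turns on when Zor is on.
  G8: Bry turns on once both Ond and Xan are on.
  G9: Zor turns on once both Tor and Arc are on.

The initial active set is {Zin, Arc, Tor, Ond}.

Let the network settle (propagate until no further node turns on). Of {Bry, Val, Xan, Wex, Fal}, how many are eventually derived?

Tor and Arc are on, so Zor turns on (G9).
G7: Zor on → Xan on.
G8: Ond and Xan on → Bry on.
Bry: reached.
Val would need Wex and Zor (G6), but Wex never turns on.
Xan: reached.
Wex would need Zor, Bry, and Mar (G2), but Mar never turns on.
Fal would need Mar and Arc (G4), but Mar never turns on.
Reached: Bry and Xan — 2 of the 5.

2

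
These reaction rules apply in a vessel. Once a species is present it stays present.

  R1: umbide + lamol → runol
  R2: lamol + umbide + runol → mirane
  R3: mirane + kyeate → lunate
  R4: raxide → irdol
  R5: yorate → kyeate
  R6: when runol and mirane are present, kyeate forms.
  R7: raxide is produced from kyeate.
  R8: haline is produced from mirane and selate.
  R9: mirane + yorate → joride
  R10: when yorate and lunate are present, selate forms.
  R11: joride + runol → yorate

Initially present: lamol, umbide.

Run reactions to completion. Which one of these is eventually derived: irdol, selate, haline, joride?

irdol

umbide and lamol present → runol forms (R1).
lamol, umbide, and runol present → mirane forms (R2).
runol and mirane present → kyeate forms (R6).
kyeate present → raxide forms (R7).
raxide present → irdol forms (R4).
haline would need mirane and selate (R8), but selate never forms. selate would need yorate and lunate (R10), but yorate never forms. joride would need mirane and yorate (R9), but yorate never forms.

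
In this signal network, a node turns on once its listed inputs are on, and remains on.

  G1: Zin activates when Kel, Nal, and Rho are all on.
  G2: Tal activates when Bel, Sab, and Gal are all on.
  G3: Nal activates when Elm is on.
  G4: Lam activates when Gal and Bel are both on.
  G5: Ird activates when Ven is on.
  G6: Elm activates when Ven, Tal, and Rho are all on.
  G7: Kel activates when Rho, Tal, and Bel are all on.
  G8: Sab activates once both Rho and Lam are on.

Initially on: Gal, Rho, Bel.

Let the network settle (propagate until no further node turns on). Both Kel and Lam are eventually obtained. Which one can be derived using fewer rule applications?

Lam: Gal and Bel are on, so Lam activates (G4). [1 rule application]
Kel: G4: Gal and Bel on → Lam on. G8: Rho and Lam on → Sab on. Bel, Sab, and Gal are on, so Tal activates (G2). G7: Rho, Tal, and Bel on → Kel on. [4 rule applications]
Lam needs fewer.

Lam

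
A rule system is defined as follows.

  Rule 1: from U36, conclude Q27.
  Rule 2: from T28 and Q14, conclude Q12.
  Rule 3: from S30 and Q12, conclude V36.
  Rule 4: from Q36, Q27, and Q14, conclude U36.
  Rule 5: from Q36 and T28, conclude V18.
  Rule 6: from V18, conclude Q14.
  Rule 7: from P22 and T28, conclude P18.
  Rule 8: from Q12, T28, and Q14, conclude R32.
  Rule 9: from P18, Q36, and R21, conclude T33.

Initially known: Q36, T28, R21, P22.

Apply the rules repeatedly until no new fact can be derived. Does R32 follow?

Q36 and T28 hold, so V18 follows (Rule 5).
V18 holds, so Q14 follows (Rule 6).
T28 and Q14 hold, so Q12 follows (Rule 2).
From Q12, T28, and Q14, Rule 8 gives R32.

Yes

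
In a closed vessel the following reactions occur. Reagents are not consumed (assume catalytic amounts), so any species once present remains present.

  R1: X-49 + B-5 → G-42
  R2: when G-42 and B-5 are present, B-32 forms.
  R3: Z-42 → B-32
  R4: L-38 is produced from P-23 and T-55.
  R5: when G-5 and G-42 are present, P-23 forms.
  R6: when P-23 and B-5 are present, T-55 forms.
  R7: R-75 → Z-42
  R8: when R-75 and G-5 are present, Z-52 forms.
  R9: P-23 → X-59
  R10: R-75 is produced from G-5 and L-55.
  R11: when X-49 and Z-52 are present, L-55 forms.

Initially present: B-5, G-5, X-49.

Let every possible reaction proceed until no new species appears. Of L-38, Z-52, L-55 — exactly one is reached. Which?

L-38

X-49 and B-5 present → G-42 forms (R1).
G-5 and G-42 present → P-23 forms (R5).
P-23 and B-5 present → T-55 forms (R6).
P-23 and T-55 present → L-38 forms (R4).
Z-52 would need R-75 and G-5 (R8), but R-75 never forms. L-55 would need X-49 and Z-52 (R11), but Z-52 never forms.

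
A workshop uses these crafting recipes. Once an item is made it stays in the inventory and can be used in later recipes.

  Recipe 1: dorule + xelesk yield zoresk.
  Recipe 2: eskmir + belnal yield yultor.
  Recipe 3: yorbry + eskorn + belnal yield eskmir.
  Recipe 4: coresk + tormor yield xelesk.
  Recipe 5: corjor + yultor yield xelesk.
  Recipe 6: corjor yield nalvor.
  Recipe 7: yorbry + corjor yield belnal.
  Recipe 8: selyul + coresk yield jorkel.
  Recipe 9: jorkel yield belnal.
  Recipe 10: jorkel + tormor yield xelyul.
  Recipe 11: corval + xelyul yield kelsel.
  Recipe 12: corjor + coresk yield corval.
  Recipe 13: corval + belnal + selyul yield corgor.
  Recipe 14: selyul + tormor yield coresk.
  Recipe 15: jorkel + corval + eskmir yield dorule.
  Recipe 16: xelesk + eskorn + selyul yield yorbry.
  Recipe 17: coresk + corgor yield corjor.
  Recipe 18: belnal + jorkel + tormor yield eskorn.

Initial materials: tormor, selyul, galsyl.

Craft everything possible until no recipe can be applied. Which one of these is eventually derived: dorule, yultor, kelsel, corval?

yultor

selyul + tormor → coresk (Recipe 14).
Using Recipe 4, coresk and tormor make xelesk.
selyul + coresk → jorkel (Recipe 8).
Using Recipe 9, jorkel makes belnal.
belnal + jorkel + tormor → eskorn (Recipe 18).
Using Recipe 16, xelesk, eskorn, and selyul make yorbry.
Using Recipe 3, yorbry, eskorn, and belnal make eskmir.
eskmir + belnal → yultor (Recipe 2).
dorule would need jorkel, corval, and eskmir (Recipe 15), but corval is never obtained. kelsel would need corval and xelyul (Recipe 11), but corval is never obtained. corval would need corjor and coresk (Recipe 12), but corjor is never obtained.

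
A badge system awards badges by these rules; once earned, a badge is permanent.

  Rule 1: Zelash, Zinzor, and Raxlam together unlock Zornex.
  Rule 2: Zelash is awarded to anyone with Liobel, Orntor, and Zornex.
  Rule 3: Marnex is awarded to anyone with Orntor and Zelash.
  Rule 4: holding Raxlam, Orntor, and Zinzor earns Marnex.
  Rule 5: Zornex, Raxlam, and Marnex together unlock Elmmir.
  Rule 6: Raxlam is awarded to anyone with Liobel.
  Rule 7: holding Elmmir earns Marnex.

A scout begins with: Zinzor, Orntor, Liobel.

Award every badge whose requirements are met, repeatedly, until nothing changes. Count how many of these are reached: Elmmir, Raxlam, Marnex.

With Liobel, Raxlam is earned (Rule 6).
With Raxlam, Orntor, and Zinzor, Marnex is earned (Rule 4).
Elmmir would need Zornex, Raxlam, and Marnex (Rule 5), but Zornex is never earned.
Raxlam: reached.
Marnex: reached.
Reached: Raxlam and Marnex — 2 of the 3.

2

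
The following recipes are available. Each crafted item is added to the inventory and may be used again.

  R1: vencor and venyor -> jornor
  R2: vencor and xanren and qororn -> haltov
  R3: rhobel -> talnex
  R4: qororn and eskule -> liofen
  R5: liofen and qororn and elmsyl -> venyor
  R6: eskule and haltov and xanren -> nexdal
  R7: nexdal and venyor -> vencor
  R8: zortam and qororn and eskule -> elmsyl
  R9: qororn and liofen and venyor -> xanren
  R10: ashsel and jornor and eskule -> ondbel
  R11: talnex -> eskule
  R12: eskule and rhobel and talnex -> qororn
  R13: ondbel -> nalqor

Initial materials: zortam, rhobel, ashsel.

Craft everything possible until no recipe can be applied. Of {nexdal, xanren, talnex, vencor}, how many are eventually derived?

2

Using R3, rhobel makes talnex.
talnex -> eskule (R11).
Using R12, eskule, rhobel, and talnex make qororn.
Using R4, qororn and eskule make liofen.
Using R8, zortam, qororn, and eskule make elmsyl.
liofen and qororn and elmsyl -> venyor (R5).
Using R9, qororn, liofen, and venyor make xanren.
nexdal would need eskule, haltov, and xanren (R6), but haltov is never obtained.
xanren: reached.
talnex: reached.
vencor would need nexdal and venyor (R7), but nexdal is never obtained.
Reached: xanren and talnex — 2 of the 4.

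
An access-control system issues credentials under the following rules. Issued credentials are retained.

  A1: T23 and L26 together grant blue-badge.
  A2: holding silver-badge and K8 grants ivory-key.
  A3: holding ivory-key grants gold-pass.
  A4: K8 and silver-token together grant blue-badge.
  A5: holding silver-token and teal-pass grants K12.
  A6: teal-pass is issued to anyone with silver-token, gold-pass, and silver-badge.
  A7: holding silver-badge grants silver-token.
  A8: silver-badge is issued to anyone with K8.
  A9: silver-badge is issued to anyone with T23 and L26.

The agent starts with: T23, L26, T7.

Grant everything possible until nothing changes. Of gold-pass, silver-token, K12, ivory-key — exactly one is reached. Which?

Holding T23 and L26 grants silver-badge (A9).
Holding silver-badge grants silver-token (A7).
gold-pass would need ivory-key (A3), but ivory-key is never granted. ivory-key would need silver-badge and K8 (A2), but K8 is never granted. K12 would need silver-token and teal-pass (A5), but teal-pass is never granted.

silver-token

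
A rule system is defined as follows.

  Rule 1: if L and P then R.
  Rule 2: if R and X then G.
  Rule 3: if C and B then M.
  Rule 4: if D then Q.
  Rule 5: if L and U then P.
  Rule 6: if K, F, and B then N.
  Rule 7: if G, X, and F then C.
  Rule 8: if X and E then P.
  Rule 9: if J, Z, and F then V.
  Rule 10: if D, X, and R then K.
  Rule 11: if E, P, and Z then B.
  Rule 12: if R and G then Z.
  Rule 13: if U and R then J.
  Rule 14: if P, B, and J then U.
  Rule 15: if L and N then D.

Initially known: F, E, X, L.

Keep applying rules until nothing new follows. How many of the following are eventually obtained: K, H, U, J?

K would need D, X, and R (Rule 10), but D is never established.
No rule produces H, and it is not given.
U would need P, B, and J (Rule 14), but J is never established.
J would need U and R (Rule 13), but U is never established.
None of the 4 are reached.

0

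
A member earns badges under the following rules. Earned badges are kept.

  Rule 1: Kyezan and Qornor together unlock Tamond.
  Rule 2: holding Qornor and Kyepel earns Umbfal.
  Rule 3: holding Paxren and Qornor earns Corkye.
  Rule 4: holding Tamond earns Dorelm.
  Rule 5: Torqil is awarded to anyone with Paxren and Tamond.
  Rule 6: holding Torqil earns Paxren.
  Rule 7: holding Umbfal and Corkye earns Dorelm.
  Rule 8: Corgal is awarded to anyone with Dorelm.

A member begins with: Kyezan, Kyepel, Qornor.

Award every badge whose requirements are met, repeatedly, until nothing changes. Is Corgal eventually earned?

Yes

With Kyezan and Qornor, Tamond is earned (Rule 1).
With Tamond, Dorelm is earned (Rule 4).
With Dorelm, Corgal is earned (Rule 8).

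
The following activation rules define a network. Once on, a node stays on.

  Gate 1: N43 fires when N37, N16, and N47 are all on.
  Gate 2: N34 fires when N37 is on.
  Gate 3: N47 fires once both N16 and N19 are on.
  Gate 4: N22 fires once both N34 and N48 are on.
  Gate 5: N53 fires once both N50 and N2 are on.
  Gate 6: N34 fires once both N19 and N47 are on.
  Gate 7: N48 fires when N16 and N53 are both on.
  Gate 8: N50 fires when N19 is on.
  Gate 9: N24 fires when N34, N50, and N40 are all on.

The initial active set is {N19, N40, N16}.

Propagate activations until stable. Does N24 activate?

Gate 8: N19 on → N50 on.
N16 and N19 are on, so N47 fires (Gate 3).
N19 and N47 are on, so N34 fires (Gate 6).
Gate 9: N34, N50, and N40 on → N24 on.

Yes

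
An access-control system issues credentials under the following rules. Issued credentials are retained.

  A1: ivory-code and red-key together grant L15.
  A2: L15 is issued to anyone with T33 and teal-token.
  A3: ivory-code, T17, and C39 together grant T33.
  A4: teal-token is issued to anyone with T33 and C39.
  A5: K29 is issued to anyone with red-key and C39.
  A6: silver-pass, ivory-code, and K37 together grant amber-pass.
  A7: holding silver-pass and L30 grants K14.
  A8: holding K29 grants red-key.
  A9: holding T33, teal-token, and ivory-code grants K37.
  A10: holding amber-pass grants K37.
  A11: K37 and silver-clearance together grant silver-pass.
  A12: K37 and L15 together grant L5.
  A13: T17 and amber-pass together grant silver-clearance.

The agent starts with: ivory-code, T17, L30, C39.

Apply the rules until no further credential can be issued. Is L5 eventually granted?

Yes

Holding ivory-code, T17, and C39 grants T33 (A3).
Holding T33 and C39 grants teal-token (A4).
Holding T33, teal-token, and ivory-code grants K37 (A9).
Holding T33 and teal-token grants L15 (A2).
Holding K37 and L15 grants L5 (A12).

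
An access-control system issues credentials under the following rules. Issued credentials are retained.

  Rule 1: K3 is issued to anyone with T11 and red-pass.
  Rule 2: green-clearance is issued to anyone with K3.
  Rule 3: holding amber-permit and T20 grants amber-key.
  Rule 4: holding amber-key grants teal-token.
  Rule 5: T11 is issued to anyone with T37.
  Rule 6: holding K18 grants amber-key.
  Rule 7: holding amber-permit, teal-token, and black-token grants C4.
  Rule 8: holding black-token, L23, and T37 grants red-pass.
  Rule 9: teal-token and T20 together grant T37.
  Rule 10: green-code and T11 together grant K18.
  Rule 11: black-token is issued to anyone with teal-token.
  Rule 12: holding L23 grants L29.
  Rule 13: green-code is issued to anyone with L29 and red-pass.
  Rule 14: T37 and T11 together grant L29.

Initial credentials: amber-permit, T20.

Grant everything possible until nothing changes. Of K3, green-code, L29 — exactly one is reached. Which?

Holding amber-permit and T20 grants amber-key (Rule 3).
Holding amber-key grants teal-token (Rule 4).
Holding teal-token and T20 grants T37 (Rule 9).
Holding T37 grants T11 (Rule 5).
Holding T37 and T11 grants L29 (Rule 14).
green-code would need L29 and red-pass (Rule 13), but red-pass is never granted. K3 would need T11 and red-pass (Rule 1), but red-pass is never granted.

L29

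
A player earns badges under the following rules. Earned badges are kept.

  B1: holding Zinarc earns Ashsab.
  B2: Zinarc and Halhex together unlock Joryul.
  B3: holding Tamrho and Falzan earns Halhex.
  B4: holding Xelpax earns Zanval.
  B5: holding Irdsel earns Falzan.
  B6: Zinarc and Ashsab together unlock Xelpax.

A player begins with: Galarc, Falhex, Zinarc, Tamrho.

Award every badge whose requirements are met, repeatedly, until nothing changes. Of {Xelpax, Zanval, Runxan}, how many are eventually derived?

With Zinarc, Ashsab is earned (B1).
With Zinarc and Ashsab, Xelpax is earned (B6).
With Xelpax, Zanval is earned (B4).
Xelpax: reached.
Zanval: reached.
No rule produces Runxan, and it is not given.
Reached: Xelpax and Zanval — 2 of the 3.

2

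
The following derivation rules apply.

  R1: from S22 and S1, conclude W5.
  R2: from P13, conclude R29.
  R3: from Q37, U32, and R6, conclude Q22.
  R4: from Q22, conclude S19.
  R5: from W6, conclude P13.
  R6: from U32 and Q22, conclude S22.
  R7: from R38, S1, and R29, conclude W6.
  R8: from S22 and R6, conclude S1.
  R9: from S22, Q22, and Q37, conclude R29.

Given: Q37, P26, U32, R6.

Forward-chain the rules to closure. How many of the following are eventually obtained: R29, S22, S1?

From Q37, U32, and R6, R3 gives Q22.
From U32 and Q22, R6 gives S22.
From S22, Q22, and Q37, R9 gives R29.
From S22 and R6, R8 gives S1.
R29: reached.
S22: reached.
S1: reached.
All 3 are reached.

3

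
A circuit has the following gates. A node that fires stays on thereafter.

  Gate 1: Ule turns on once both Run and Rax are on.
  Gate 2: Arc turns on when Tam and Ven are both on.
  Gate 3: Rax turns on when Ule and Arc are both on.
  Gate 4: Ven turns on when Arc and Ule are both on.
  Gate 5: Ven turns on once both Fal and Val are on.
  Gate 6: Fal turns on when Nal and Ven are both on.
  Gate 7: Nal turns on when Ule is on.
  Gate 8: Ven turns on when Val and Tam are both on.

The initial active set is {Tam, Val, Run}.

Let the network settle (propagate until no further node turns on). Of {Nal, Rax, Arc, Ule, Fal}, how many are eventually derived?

Gate 8: Val and Tam on → Ven on.
Tam and Ven are on, so Arc turns on (Gate 2).
Nal would need Ule (Gate 7), but Ule never turns on.
Rax would need Ule and Arc (Gate 3), but Ule never turns on.
Arc: reached.
Ule would need Run and Rax (Gate 1), but Rax never turns on.
Fal would need Nal and Ven (Gate 6), but Nal never turns on.
Reached: Arc — 1 of the 5.

1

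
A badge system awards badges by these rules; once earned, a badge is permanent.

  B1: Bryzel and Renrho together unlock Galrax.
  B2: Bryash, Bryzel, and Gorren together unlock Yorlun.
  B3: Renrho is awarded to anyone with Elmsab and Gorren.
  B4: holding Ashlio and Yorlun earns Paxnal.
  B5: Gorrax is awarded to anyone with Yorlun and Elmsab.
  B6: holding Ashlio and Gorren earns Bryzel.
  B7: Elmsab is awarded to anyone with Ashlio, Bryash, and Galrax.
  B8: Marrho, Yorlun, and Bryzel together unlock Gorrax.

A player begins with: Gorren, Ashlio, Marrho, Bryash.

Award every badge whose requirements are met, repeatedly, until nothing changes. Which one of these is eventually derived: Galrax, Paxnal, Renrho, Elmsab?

With Ashlio and Gorren, Bryzel is earned (B6).
With Bryash, Bryzel, and Gorren, Yorlun is earned (B2).
With Ashlio and Yorlun, Paxnal is earned (B4).
Galrax would need Bryzel and Renrho (B1), but Renrho is never earned. Elmsab would need Ashlio, Bryash, and Galrax (B7), but Galrax is never earned. Renrho would need Elmsab and Gorren (B3), but Elmsab is never earned.

Paxnal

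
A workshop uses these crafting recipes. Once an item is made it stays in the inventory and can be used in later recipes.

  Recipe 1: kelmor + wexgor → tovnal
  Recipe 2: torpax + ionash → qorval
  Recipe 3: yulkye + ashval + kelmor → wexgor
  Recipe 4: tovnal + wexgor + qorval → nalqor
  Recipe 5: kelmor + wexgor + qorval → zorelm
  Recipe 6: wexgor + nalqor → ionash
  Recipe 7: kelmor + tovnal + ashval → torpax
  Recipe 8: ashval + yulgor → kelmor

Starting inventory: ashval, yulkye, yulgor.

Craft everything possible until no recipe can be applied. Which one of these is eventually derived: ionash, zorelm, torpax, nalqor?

ashval + yulgor → kelmor (Recipe 8).
Using Recipe 3, yulkye, ashval, and kelmor make wexgor.
Using Recipe 1, kelmor and wexgor make tovnal.
kelmor + tovnal + ashval → torpax (Recipe 7).
zorelm would need kelmor, wexgor, and qorval (Recipe 5), but qorval is never obtained. ionash would need wexgor and nalqor (Recipe 6), but nalqor is never obtained. nalqor would need tovnal, wexgor, and qorval (Recipe 4), but qorval is never obtained.

torpax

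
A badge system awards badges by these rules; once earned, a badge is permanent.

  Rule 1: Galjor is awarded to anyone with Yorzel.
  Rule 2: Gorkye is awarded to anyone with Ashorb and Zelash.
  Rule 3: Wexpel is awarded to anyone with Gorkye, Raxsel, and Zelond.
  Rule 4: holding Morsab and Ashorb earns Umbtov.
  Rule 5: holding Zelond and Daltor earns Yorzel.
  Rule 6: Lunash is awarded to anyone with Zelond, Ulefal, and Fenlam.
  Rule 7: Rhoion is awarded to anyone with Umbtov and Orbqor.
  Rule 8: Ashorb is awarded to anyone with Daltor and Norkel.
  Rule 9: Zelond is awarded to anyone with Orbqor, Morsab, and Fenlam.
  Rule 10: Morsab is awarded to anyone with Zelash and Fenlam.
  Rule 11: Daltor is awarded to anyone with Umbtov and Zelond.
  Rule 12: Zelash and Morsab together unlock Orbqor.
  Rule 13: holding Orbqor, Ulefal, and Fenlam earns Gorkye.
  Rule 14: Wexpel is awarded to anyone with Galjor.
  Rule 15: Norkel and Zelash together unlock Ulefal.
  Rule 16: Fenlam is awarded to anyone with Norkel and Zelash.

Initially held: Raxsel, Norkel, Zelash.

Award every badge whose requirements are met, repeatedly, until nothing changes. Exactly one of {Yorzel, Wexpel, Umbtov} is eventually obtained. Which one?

Wexpel

With Norkel and Zelash, Fenlam is earned (Rule 16).
With Norkel and Zelash, Ulefal is earned (Rule 15).
With Zelash and Fenlam, Morsab is earned (Rule 10).
With Zelash and Morsab, Orbqor is earned (Rule 12).
With Orbqor, Morsab, and Fenlam, Zelond is earned (Rule 9).
With Orbqor, Ulefal, and Fenlam, Gorkye is earned (Rule 13).
With Gorkye, Raxsel, and Zelond, Wexpel is earned (Rule 3).
Yorzel would need Zelond and Daltor (Rule 5), but Daltor is never earned. Umbtov would need Morsab and Ashorb (Rule 4), but Ashorb is never earned.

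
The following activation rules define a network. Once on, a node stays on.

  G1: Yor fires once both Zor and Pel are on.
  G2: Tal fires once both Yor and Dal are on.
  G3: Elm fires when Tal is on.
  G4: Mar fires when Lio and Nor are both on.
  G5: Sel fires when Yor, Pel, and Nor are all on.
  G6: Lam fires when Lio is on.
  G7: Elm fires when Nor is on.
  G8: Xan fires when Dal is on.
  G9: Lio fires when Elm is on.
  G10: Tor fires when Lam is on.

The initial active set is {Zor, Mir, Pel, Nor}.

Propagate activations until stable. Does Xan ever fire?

Xan would need Dal (G8), but Dal never turns on.

No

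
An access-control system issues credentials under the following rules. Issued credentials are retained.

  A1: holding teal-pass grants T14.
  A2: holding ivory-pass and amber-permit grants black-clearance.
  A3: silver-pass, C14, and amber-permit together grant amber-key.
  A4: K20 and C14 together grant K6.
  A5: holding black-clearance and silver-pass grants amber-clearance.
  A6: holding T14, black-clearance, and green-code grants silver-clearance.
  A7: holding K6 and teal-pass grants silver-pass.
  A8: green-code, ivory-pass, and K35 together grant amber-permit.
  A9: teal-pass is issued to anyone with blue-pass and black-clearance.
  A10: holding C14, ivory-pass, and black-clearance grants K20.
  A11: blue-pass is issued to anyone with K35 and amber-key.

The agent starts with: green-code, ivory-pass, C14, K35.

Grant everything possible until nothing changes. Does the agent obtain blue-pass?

No

blue-pass would need K35 and amber-key (A11), but amber-key is never granted.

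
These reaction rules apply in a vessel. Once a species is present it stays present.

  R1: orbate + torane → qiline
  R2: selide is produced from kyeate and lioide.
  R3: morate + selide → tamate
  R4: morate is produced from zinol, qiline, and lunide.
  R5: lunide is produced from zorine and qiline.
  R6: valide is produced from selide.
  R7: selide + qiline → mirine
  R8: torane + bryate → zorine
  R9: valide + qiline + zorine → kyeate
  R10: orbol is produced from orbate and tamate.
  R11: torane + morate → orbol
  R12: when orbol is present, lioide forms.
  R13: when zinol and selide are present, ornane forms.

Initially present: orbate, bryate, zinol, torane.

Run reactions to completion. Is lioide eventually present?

Yes

orbate and torane present → qiline forms (R1).
torane and bryate present → zorine forms (R8).
zorine and qiline present → lunide forms (R5).
zinol, qiline, and lunide present → morate forms (R4).
torane and morate present → orbol forms (R11).
orbol present → lioide forms (R12).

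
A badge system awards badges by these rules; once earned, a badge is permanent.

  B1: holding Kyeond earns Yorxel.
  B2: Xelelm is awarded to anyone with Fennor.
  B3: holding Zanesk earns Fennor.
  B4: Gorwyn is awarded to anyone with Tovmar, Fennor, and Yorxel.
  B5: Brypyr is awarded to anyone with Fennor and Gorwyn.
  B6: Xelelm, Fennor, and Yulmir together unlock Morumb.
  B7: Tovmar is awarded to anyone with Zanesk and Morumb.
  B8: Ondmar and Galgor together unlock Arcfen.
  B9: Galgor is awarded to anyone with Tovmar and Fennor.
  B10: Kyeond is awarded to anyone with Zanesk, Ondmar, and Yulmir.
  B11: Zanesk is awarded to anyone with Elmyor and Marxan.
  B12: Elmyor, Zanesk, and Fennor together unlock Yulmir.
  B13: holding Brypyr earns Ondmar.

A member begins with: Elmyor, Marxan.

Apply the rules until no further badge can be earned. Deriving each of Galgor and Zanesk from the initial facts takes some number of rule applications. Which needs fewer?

Zanesk: With Elmyor and Marxan, Zanesk is earned (B11). [1 rule application]
Galgor: With Elmyor and Marxan, Zanesk is earned (B11). With Zanesk, Fennor is earned (B3). With Elmyor, Zanesk, and Fennor, Yulmir is earned (B12). With Fennor, Xelelm is earned (B2). With Xelelm, Fennor, and Yulmir, Morumb is earned (B6). With Zanesk and Morumb, Tovmar is earned (B7). With Tovmar and Fennor, Galgor is earned (B9). [7 rule applications]
Zanesk needs fewer.

Zanesk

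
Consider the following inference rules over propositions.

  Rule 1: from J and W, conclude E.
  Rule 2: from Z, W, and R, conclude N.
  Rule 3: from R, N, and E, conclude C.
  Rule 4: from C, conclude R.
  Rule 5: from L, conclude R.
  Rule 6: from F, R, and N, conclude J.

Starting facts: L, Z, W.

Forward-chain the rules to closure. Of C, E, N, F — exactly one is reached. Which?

From L, Rule 5 gives R.
From Z, W, and R, Rule 2 gives N.
C would need R, N, and E (Rule 3), but E is never established. No rule produces F, and it is not given. E would need J and W (Rule 1), but J is never established.

N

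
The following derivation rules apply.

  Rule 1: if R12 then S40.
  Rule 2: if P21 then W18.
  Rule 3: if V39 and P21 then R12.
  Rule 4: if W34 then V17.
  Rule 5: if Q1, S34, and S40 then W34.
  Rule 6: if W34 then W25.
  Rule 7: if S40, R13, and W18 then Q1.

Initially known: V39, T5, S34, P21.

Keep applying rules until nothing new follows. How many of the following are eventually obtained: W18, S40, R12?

3

From V39 and P21, Rule 3 gives R12.
From P21, Rule 2 gives W18.
R12 holds, so S40 follows (Rule 1).
W18: reached.
S40: reached.
R12: reached.
All 3 are reached.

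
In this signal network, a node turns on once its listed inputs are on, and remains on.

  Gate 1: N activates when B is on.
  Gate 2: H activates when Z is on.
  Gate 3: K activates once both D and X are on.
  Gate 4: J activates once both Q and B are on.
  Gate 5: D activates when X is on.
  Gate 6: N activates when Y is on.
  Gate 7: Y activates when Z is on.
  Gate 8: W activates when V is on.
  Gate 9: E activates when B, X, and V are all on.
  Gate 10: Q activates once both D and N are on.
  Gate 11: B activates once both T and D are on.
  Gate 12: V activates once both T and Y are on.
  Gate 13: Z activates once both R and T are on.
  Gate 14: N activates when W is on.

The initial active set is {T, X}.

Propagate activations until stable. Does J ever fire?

Yes

X is on, so D activates (Gate 5).
T and D are on, so B activates (Gate 11).
Gate 1: B on → N on.
D and N are on, so Q activates (Gate 10).
Gate 4: Q and B on → J on.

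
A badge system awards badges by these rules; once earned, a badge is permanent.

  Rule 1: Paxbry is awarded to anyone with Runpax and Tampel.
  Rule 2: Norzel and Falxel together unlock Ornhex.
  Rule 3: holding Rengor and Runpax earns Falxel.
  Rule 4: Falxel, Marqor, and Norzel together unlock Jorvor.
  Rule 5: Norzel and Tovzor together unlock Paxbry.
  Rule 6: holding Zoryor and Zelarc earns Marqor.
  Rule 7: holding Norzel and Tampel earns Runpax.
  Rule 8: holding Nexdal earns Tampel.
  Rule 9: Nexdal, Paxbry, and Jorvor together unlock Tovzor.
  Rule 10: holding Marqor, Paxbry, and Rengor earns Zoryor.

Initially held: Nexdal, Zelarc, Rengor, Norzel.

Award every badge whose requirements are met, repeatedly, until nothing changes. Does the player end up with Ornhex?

With Nexdal, Tampel is earned (Rule 8).
With Norzel and Tampel, Runpax is earned (Rule 7).
With Rengor and Runpax, Falxel is earned (Rule 3).
With Norzel and Falxel, Ornhex is earned (Rule 2).

Yes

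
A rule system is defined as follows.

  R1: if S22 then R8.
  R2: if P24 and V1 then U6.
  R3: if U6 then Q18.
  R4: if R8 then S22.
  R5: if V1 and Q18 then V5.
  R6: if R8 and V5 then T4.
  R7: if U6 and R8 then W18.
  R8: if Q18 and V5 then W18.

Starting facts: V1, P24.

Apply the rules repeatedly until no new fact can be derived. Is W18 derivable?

Yes

P24 and V1 hold, so U6 follows (R2).
U6 holds, so Q18 follows (R3).
V1 and Q18 hold, so V5 follows (R5).
From Q18 and V5, R8 gives W18.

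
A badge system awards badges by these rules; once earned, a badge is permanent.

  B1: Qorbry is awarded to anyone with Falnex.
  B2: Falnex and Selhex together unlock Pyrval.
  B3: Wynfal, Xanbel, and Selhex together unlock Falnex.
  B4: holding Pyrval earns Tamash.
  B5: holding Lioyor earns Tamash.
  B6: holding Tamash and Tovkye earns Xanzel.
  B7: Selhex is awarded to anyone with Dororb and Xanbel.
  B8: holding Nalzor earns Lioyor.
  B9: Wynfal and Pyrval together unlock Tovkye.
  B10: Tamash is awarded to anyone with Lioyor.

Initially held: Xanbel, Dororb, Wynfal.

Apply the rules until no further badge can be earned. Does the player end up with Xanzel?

With Dororb and Xanbel, Selhex is earned (B7).
With Wynfal, Xanbel, and Selhex, Falnex is earned (B3).
With Falnex and Selhex, Pyrval is earned (B2).
With Pyrval, Tamash is earned (B4).
With Wynfal and Pyrval, Tovkye is earned (B9).
With Tamash and Tovkye, Xanzel is earned (B6).

Yes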